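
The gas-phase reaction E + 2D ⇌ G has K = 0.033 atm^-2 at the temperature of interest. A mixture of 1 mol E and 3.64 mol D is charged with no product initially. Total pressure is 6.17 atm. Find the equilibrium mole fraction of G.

y_G = 0.106

Take 1 mol E as basis and let X be its fractional conversion, so ξ = X.
Mole table: n_E = 1 − X; n_D = 3.64 − 2X; n_G = X.
n_T = Σnᵢ = 4.64 − 2X.
y_i = n_i/n_T, p_i = y_i·P. K = p_G / (p_E p_D^2).
Setting this equal to 0.033 atm^-2 and taking the physical root (0 < X < 1) gives X = 0.407.
Then n_G = 0.407, n_T = 3.83, so y_G = 0.106.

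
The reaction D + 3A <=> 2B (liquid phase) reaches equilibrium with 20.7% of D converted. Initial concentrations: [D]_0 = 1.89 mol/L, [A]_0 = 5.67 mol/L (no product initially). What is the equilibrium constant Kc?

Kc = 0.00449 (mol/L)^-2

Let X = conversion of D.
Concentrations: [D] = 1.89 − 1.89X; [A] = 5.67 − 5.67X; [B] = 3.78X.
At X = 0.207: [D] = 1.5, [A] = 4.5, [B] = 0.782.
Kc = [B]^2 / ([D] [A]^3) = 0.00449 (mol/L)^-2.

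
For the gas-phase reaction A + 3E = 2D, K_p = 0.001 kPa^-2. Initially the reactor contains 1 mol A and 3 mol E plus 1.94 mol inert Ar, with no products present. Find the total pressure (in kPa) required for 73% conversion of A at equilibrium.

P = 546 kPa

Basis: 1 mol A initially; let X = conversion of A. Extent ξ = X.
Moles: n_A = 1 − X; n_E = 3 − 3X; n_D = 2X; n_I = 1.94 (inert).
n_T = Σnᵢ = 5.94 − 2X.
K_p = p_D^2 / (p_A p_E^3) with p_i = (n_i/n_T)·P.
At X = 0.73: the mole-fraction product g(X) = Π y_i^ν_i = 298.2. Since K_p = g(X)·P^{-2}, P = (g/K_p)^(1/2) = (298.2/0.001)^(1/2) = 546 kPa.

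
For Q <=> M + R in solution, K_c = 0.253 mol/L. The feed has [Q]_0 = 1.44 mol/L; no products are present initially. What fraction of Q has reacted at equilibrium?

Let X = conversion of Q; extent ξ = 1.44·X mol/L.
Concentrations: [Q] = 1.44 − 1.44X; [M] = 1.44X; [R] = 1.44X.
K_c = [M] [R] / ([Q]).
Equating to 0.253 mol/L: the physical root is X = 0.340.

X = 0.340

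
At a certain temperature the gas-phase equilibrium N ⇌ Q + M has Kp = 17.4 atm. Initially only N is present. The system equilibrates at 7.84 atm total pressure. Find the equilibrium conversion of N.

X = 0.830

Let X = conversion of N (basis 1 mol N); extent of reaction ξ = X.
At extent ξ: n_N = 1 − X; n_Q = X; n_M = X.
Total moles n_T = 1 + X.
y_i = n_i/n_T, p_i = y_i·P. Kp = p_Q p_M / (p_N).
Setting this equal to 17.4 atm and taking the physical root (0 < X < 1) gives X = 0.830.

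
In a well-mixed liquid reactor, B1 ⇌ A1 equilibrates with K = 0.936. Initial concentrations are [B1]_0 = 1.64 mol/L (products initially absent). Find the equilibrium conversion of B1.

Let X = conversion of B1; extent ξ = 1.64·X mol/L.
Concentrations: [B1] = 1.64 − 1.64X; [A1] = 1.64X.
K = [A1] / ([B1]).
This equals 0.936 at X = 0.483 (the root in 0 < X < 1).

X = 0.483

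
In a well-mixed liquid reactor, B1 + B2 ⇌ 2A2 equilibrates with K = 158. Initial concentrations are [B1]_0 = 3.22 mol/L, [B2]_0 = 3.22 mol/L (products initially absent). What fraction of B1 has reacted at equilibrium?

X = 0.863

Let X = conversion of B1; extent ξ = 3.22·X mol/L.
Concentrations: [B1] = 3.22 − 3.22X; [B2] = 3.22 − 3.22X; [A2] = 6.44X.
K = [A2]^2 / ([B1] [B2]).
Equating to 158: the physical root is X = 0.863.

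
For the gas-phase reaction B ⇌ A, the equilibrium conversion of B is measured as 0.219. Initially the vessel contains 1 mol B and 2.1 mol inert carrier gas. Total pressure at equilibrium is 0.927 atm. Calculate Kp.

Take 1 mol B as basis and let X be its fractional conversion, so ξ = X.
Moles: n_B = 1 − X; n_A = X; n_I = 2.1 (inert).
Since Δν = 0, n_T = 3.1 throughout.
At X = 0.219: n_B = 0.781, n_A = 0.219, n_T = 3.1.
p_i = (n_i/n_T)·P. Kp = p_A / (p_B) = 0.28.

Kp = 0.28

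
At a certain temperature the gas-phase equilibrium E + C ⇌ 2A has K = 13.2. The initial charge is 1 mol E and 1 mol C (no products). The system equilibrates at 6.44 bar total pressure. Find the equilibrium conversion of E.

X = 0.645

Take 1 mol E as basis and let X be its fractional conversion, so ξ = X.
Moles: n_E = 1 − X; n_C = 1 − X; n_A = 2X.
Total moles n_T = 2 (Δν = 0, constant).
With p_i = (n_i/n_T)P, K = p_A^2 / (p_E p_C).
This yields a degree-2 equation in X; solving on (0,1), X = 0.645.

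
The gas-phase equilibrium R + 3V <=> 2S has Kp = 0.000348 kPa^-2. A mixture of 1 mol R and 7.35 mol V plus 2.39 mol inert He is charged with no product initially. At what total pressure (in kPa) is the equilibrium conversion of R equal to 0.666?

P = 93.9 kPa

Basis: 1 mol R initially; let X = conversion of R. Extent ξ = X.
Moles: n_R = 1 − X; n_V = 7.35 − 3X; n_S = 2X; n_I = 2.39 (inert).
Summing: n_T = 10.7 − 2X.
Kp = p_S^2 / (p_R p_V^3) with p_i = (n_i/n_T)·P.
At X = 0.666: the mole-fraction product g(X) = Π y_i^ν_i = 3.067. Since Kp = g(X)·P^{-2}, P = (g/Kp)^(1/2) = (3.067/0.000348)^(1/2) = 93.9 kPa.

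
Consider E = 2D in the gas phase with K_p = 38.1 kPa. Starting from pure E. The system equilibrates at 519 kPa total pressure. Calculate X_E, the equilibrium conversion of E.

Basis: 1 mol E initially; let X = conversion of E. Extent ξ = X.
Mole table: n_E = 1 − X; n_D = 2X.
Total moles n_T = 1 + X.
Mole fractions y_i = n_i/n_T; K_p = p_D^2 / (p_E) with p_i = y_i·P.
This yields a degree-2 equation in X; solving on (0,1), X = 0.134.

X = 0.134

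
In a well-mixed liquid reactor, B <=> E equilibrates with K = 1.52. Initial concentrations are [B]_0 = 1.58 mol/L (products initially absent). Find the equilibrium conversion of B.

Let X = conversion of B; extent ξ = 1.58·X mol/L.
Concentrations: [B] = 1.58 − 1.58X; [E] = 1.58X.
K = [E] / ([B]).
Setting equal to 1.52 and solving for X on (0,1) gives X = 0.603.

X = 0.603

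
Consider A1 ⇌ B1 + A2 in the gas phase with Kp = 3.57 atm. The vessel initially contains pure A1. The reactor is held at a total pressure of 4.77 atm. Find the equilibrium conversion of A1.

Let X = conversion of A1 (basis 1 mol A1); extent of reaction ξ = X.
Species balance: n_A1 = 1 − X; n_B1 = X; n_A2 = X.
Total moles n_T = 1 + X.
y_i = n_i/n_T, p_i = y_i·P. Kp = p_B1 p_A2 / (p_A1).
This yields a degree-2 equation in X; solving on (0,1), X = 0.654.

X = 0.654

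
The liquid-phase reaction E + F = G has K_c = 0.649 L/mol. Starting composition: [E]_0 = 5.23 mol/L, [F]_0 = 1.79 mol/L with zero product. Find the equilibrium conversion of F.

Let X = conversion of F; extent ξ = 1.79·X mol/L.
Concentrations: [E] = 5.23 − 1.79X; [F] = 1.79 − 1.79X; [G] = 1.79X.
K_c = [G] / ([E] [F]).
Equating to 0.649 L/mol: the physical root is X = 0.719.

X = 0.719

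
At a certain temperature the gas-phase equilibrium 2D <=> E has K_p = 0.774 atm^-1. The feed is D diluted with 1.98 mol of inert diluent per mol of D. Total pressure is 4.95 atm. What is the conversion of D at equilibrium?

Take 1 mol D as basis and let X be its fractional conversion, so ξ = 0.5X.
Species balance: n_D = 1 − X; n_E = 0.5X; n_I = 1.98 (inert).
Total moles n_T = 2.98 − 0.5X.
Mole fractions y_i = n_i/n_T; K_p = p_E / (p_D^2) with p_i = y_i·P.
Setting this equal to 0.774 atm^-1 and taking the physical root (0 < X < 1) gives X = 0.557.

X = 0.557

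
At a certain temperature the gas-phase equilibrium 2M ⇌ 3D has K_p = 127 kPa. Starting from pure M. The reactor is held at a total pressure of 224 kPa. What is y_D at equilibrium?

y_D = 0.513

Basis: 1 mol M initially; let X = conversion of M. Extent ξ = 0.5X.
Moles: n_M = 1 − X; n_D = 1.5X.
Total moles n_T = 1 + 0.5X.
Mole fractions y_i = n_i/n_T; K_p = p_D^3 / (p_M^2) with p_i = y_i·P.
Substituting and setting equal to 127 kPa gives a polynomial in X; the root in (0,1) is X = 0.412.
Then n_D = 0.618, n_T = 1.21, so y_D = 0.513.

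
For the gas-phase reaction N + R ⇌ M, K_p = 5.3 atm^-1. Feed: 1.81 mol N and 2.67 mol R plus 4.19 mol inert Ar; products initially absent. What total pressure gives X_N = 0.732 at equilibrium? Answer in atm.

Basis: 1.81 mol N initially; let X = conversion of N. Extent ξ = 1.81X.
At extent ξ: n_N = 1.81 − 1.81X; n_R = 2.67 − 1.81X; n_M = 1.81X; n_I = 4.19 (inert).
Summing: n_T = 8.67 − 1.81X.
K_p = p_M / (p_N p_R) with p_i = (n_i/n_T)·P.
At X = 0.732: the mole-fraction product g(X) = Π y_i^ν_i = 14.92. Since K_p = g(X)·P^{-1}, P = (g/K_p)^(1/1) = (14.92/5.3)^(1/1) = 2.81 atm.

P = 2.81 atm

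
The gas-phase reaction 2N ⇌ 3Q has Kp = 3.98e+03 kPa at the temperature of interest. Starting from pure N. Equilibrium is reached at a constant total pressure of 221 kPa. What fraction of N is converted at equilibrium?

X = 0.757

Basis: 1 mol N initially; let X = conversion of N. Extent ξ = 0.5X.
Mole table: n_N = 1 − X; n_Q = 1.5X.
n_T = Σnᵢ = 1 + 0.5X.
With p_i = (n_i/n_T)P, Kp = p_Q^3 / (p_N^2).
This yields a degree-3 equation in X; solving on (0,1), X = 0.757.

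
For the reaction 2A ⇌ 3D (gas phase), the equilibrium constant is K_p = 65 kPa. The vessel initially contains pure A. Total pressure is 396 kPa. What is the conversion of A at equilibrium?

X = 0.301

Basis: 1 mol A initially; let X = conversion of A. Extent ξ = 0.5X.
Mole table: n_A = 1 − X; n_D = 1.5X.
n_T = Σnᵢ = 1 + 0.5X.
Mole fractions y_i = n_i/n_T; K_p = p_D^3 / (p_A^2) with p_i = y_i·P.
This yields a degree-3 equation in X; solving on (0,1), X = 0.301.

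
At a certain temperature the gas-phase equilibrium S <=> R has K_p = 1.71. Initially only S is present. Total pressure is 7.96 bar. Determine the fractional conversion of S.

Let X = conversion of S (basis 1 mol S); extent of reaction ξ = X.
Species balance: n_S = 1 − X; n_R = X.
n_T stays at 1 (no change in mole number).
y_i = n_i/n_T, p_i = y_i·P. K_p = p_R / (p_S).
Setting this equal to 1.71 and taking the physical root (0 < X < 1) gives X = 0.631.

X = 0.631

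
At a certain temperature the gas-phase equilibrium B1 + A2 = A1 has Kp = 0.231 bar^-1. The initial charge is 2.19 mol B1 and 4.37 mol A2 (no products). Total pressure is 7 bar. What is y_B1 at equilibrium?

y_B1 = 0.203

Take 2.19 mol B1 as basis and let X be its fractional conversion, so ξ = 2.19X.
Species balance: n_B1 = 2.19 − 2.19X; n_A2 = 4.37 − 2.19X; n_A1 = 2.19X.
n_T = Σnᵢ = 6.56 − 2.19X.
With p_i = (n_i/n_T)P, Kp = p_A1 / (p_B1 p_A2).
Substituting and setting equal to 0.231 bar^-1 gives a polynomial in X; the root in (0,1) is X = 0.493.
Then n_B1 = 1.11, n_T = 5.48, so y_B1 = 0.203.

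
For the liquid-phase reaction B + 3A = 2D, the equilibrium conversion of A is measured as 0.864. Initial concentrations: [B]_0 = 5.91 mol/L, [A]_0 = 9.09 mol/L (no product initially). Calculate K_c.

Let X = conversion of A.
Concentrations: [B] = 5.91 − 3.03X; [A] = 9.09 − 9.09X; [D] = 6.06X.
At X = 0.864: [B] = 3.29, [A] = 1.24, [D] = 5.24.
K_c = [D]^2 / ([B] [A]^3) = 4.41 (mol/L)^-2.

K_c = 4.41 (mol/L)^-2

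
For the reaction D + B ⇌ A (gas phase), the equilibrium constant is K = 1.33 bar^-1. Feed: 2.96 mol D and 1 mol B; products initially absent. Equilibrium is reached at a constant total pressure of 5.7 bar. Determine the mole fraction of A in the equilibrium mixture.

Let X = conversion of B (basis 1 mol B); extent of reaction ξ = X.
At extent ξ: n_D = 2.96 − X; n_B = 1 − X; n_A = X.
Total moles n_T = 3.96 − X.
Mole fractions y_i = n_i/n_T; K = p_A / (p_D p_B) with p_i = y_i·P.
Equating to 1.33 bar^-1 and solving on 0 < X < 1: X = 0.837.
Then n_A = 0.837, n_T = 3.12, so y_A = 0.268.

y_A = 0.268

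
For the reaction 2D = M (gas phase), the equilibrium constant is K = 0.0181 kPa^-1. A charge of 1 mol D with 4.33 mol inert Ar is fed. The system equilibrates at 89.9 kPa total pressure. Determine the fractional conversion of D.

X = 0.304

Take 1 mol D as basis and let X be its fractional conversion, so ξ = 0.5X.
Moles: n_D = 1 − X; n_M = 0.5X; n_I = 4.33 (inert).
Total moles n_T = 5.33 − 0.5X.
With p_i = (n_i/n_T)P, K = p_M / (p_D^2).
Setting this equal to 0.0181 kPa^-1 and taking the physical root (0 < X < 1) gives X = 0.304.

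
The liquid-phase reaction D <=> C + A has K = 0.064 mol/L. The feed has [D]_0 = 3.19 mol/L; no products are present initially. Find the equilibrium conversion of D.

Let X = conversion of D; extent ξ = 3.19·X mol/L.
Concentrations: [D] = 3.19 − 3.19X; [C] = 3.19X; [A] = 3.19X.
K = [C] [A] / ([D]).
This equals 0.064 at X = 0.132 (the root in 0 < X < 1).

X = 0.132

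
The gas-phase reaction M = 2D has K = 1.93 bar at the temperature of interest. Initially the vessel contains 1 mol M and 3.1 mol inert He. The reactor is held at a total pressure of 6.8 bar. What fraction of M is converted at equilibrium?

X = 0.429

Let X = conversion of M (basis 1 mol M); extent of reaction ξ = X.
Moles: n_M = 1 − X; n_D = 2X; n_I = 3.1 (inert).
Summing: n_T = 4.1 + X.
y_i = n_i/n_T, p_i = y_i·P. K = p_D^2 / (p_M).
Equating to 1.93 bar and solving on 0 < X < 1: X = 0.429.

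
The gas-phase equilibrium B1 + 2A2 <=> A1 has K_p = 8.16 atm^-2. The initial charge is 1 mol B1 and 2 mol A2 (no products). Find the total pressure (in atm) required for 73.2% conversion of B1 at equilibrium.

P = 1.66 atm

Let X = conversion of B1 (basis 1 mol B1); extent of reaction ξ = X.
Species balance: n_B1 = 1 − X; n_A2 = 2 − 2X; n_A1 = X.
n_T = Σnᵢ = 3 − 2X.
K_p = p_A1 / (p_B1 p_A2^2) with p_i = (n_i/n_T)·P.
At X = 0.732: the mole-fraction product g(X) = Π y_i^ν_i = 22.43. Since K_p = g(X)·P^{-2}, P = (g/K_p)^(1/2) = (22.43/8.16)^(1/2) = 1.66 atm.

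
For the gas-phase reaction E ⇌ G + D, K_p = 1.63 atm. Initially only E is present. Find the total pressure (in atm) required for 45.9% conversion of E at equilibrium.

P = 6.11 atm

Basis: 1 mol E initially; let X = conversion of E. Extent ξ = X.
At extent ξ: n_E = 1 − X; n_G = X; n_D = X.
Summing: n_T = 1 + X.
K_p = p_G p_D / (p_E) with p_i = (n_i/n_T)·P.
At X = 0.459: the mole-fraction product g(X) = Π y_i^ν_i = 0.2669. Since K_p = g(X)·P^{1}, P = (K_p/g)^(1/1) = (1.63/0.2669)^(1/1) = 6.11 atm.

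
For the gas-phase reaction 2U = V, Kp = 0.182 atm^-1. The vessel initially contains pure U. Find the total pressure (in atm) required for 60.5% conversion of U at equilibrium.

Take 1 mol U as basis and let X be its fractional conversion, so ξ = 0.5X.
Moles: n_U = 1 − X; n_V = 0.5X.
Summing: n_T = 1 − 0.5X.
Kp = p_V / (p_U^2) with p_i = (n_i/n_T)·P.
At X = 0.605: the mole-fraction product g(X) = Π y_i^ν_i = 1.352. Since Kp = g(X)·P^{-1}, P = (g/Kp)^(1/1) = (1.352/0.182)^(1/1) = 7.43 atm.

P = 7.43 atm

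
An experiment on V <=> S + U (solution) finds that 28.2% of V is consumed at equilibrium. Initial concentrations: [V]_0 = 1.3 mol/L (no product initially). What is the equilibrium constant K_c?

Let X = conversion of V.
Concentrations: [V] = 1.3 − 1.3X; [S] = 1.3X; [U] = 1.3X.
At X = 0.282: [V] = 0.933, [S] = 0.367, [U] = 0.367.
K_c = [S] [U] / ([V]) = 0.144 mol/L.

K_c = 0.144 mol/L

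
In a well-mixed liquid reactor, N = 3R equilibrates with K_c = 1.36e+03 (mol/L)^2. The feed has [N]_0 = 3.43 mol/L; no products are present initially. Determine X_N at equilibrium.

Let X = conversion of N; extent ξ = 3.43·X mol/L.
Concentrations: [N] = 3.43 − 3.43X; [R] = 10.3X.
K_c = [R]^3 / ([N]).
This equals 1.36e+03 at X = 0.854 (the root in 0 < X < 1).

X = 0.854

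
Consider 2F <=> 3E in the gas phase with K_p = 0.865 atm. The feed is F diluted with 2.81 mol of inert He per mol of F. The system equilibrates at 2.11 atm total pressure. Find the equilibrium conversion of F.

Take 1 mol F as basis and let X be its fractional conversion, so ξ = 0.5X.
Species balance: n_F = 1 − X; n_E = 1.5X; n_I = 2.81 (inert).
Summing: n_T = 3.81 + 0.5X.
y_i = n_i/n_T, p_i = y_i·P. K_p = p_E^3 / (p_F^2).
This yields a degree-3 equation in X; solving on (0,1), X = 0.499.

X = 0.499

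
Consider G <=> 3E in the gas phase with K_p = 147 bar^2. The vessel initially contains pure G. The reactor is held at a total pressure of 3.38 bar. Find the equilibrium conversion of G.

Basis: 1 mol G initially; let X = conversion of G. Extent ξ = X.
Mole table: n_G = 1 − X; n_E = 3X.
n_T = Σnᵢ = 1 + 2X.
y_i = n_i/n_T, p_i = y_i·P. K_p = p_E^3 / (p_G).
This yields a degree-3 equation in X; solving on (0,1), X = 0.830.

X = 0.830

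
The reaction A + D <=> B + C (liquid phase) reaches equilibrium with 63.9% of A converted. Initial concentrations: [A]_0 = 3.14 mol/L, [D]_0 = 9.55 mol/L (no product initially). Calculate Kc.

Let X = conversion of A.
Concentrations: [A] = 3.14 − 3.14X; [D] = 9.55 − 3.14X; [B] = 3.14X; [C] = 3.14X.
At X = 0.639: [A] = 1.13, [D] = 7.54, [B] = 2.01, [C] = 2.01.
Kc = [B] [C] / ([A] [D]) = 0.471.

Kc = 0.471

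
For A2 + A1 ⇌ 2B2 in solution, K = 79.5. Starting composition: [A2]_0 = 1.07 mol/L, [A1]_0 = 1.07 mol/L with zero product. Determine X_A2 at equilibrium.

X = 0.817

Let X = conversion of A2; extent ξ = 1.07·X mol/L.
Concentrations: [A2] = 1.07 − 1.07X; [A1] = 1.07 − 1.07X; [B2] = 2.14X.
K = [B2]^2 / ([A2] [A1]).
Equating to 79.5: the physical root is X = 0.817.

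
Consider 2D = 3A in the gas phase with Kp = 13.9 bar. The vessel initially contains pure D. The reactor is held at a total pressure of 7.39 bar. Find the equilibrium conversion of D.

Take 1 mol D as basis and let X be its fractional conversion, so ξ = 0.5X.
Moles: n_D = 1 − X; n_A = 1.5X.
Summing: n_T = 1 + 0.5X.
With p_i = (n_i/n_T)P, Kp = p_A^3 / (p_D^2).
Substituting and setting equal to 13.9 bar gives a polynomial in X; the root in (0,1) is X = 0.535.

X = 0.535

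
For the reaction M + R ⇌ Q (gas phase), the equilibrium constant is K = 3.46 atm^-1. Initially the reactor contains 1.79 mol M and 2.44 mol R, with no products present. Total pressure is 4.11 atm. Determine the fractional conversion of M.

Take 1.79 mol M as basis and let X be its fractional conversion, so ξ = 1.79X.
Mole table: n_M = 1.79 − 1.79X; n_R = 2.44 − 1.79X; n_Q = 1.79X.
n_T = Σnᵢ = 4.23 − 1.79X.
Mole fractions y_i = n_i/n_T; K = p_Q / (p_M p_R) with p_i = y_i·P.
Substituting and setting equal to 3.46 atm^-1 gives a polynomial in X; the root in (0,1) is X = 0.832.

X = 0.832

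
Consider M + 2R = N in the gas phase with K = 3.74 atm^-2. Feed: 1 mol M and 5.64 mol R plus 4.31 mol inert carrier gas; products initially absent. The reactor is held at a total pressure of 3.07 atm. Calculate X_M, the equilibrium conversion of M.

Basis: 1 mol M initially; let X = conversion of M. Extent ξ = X.
Mole table: n_M = 1 − X; n_R = 5.64 − 2X; n_N = X; n_I = 4.31 (inert).
Summing: n_T = 10.9 − 2X.
Mole fractions y_i = n_i/n_T; K = p_N / (p_M p_R^2) with p_i = y_i·P.
Substituting and setting equal to 3.74 atm^-2 gives a polynomial in X; the root in (0,1) is X = 0.864.

X = 0.864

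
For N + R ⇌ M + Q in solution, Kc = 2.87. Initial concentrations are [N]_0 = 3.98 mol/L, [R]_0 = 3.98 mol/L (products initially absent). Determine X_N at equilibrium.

Let X = conversion of N; extent ξ = 3.98·X mol/L.
Concentrations: [N] = 3.98 − 3.98X; [R] = 3.98 − 3.98X; [M] = 3.98X; [Q] = 3.98X.
Kc = [M] [Q] / ([N] [R]).
This equals 2.87 at X = 0.629 (the root in 0 < X < 1).

X = 0.629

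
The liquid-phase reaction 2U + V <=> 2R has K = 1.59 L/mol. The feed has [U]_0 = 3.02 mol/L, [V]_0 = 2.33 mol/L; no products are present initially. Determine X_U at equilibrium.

Let X = conversion of U; extent ξ = 3.02X/2 mol/L.
Concentrations: [U] = 3.02 − 3.02X; [V] = 2.33 − 1.51X; [R] = 3.02X.
K = [R]^2 / ([U]^2 [V]).
Equating to 1.59 L/mol: the physical root is X = 0.601.

X = 0.601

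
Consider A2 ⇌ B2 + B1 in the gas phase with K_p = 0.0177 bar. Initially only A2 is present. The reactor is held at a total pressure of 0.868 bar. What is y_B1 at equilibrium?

y_B1 = 0.124

Let X = conversion of A2 (basis 1 mol A2); extent of reaction ξ = X.
Species balance: n_A2 = 1 − X; n_B2 = X; n_B1 = X.
Total moles n_T = 1 + X.
With p_i = (n_i/n_T)P, K_p = p_B2 p_B1 / (p_A2).
Setting this equal to 0.0177 bar and taking the physical root (0 < X < 1) gives X = 0.141.
Then n_B1 = 0.141, n_T = 1.14, so y_B1 = 0.124.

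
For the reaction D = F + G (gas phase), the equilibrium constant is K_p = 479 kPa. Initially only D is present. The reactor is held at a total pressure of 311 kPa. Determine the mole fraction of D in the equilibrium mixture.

y_D = 0.124

Let X = conversion of D (basis 1 mol D); extent of reaction ξ = X.
Mole table: n_D = 1 − X; n_F = X; n_G = X.
Total moles n_T = 1 + X.
y_i = n_i/n_T, p_i = y_i·P. K_p = p_F p_G / (p_D).
Substituting and setting equal to 479 kPa gives a polynomial in X; the root in (0,1) is X = 0.779.
Then n_D = 0.221, n_T = 1.78, so y_D = 0.124.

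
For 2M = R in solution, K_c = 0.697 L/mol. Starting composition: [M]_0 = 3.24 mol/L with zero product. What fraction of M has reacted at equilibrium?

Let X = conversion of M; extent ξ = 3.24X/2 mol/L.
Concentrations: [M] = 3.24 − 3.24X; [R] = 1.62X.
K_c = [R] / ([M]^2).
Equating to 0.697 L/mol: the physical root is X = 0.627.

X = 0.627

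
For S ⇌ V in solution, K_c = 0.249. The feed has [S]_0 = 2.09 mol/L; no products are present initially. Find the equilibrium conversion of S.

Let X = conversion of S; extent ξ = 2.09·X mol/L.
Concentrations: [S] = 2.09 − 2.09X; [V] = 2.09X.
K_c = [V] / ([S]).
Equating to 0.249: the physical root is X = 0.199.

X = 0.199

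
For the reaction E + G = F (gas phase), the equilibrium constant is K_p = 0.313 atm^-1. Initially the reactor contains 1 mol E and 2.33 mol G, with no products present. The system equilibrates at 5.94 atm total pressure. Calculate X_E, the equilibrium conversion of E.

X = 0.544

Take 1 mol E as basis and let X be its fractional conversion, so ξ = X.
Mole table: n_E = 1 − X; n_G = 2.33 − X; n_F = X.
Summing: n_T = 3.33 − X.
With p_i = (n_i/n_T)P, K_p = p_F / (p_E p_G).
This yields a degree-2 equation in X; solving on (0,1), X = 0.544.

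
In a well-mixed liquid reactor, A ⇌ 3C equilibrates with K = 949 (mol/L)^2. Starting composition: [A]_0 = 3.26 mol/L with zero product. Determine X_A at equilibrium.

X = 0.828

Let X = conversion of A; extent ξ = 3.26·X mol/L.
Concentrations: [A] = 3.26 − 3.26X; [C] = 9.78X.
K = [C]^3 / ([A]).
Equating to 949 (mol/L)^2: the physical root is X = 0.828.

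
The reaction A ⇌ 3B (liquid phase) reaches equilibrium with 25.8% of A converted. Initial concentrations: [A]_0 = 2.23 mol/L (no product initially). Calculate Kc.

Kc = 3.11 (mol/L)^2

Let X = conversion of A.
Concentrations: [A] = 2.23 − 2.23X; [B] = 6.69X.
At X = 0.258: [A] = 1.65, [B] = 1.73.
Kc = [B]^3 / ([A]) = 3.11 (mol/L)^2.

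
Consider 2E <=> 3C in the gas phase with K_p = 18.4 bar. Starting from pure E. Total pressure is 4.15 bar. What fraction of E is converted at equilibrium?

Let X = conversion of E (basis 1 mol E); extent of reaction ξ = 0.5X.
Mole table: n_E = 1 − X; n_C = 1.5X.
Total moles n_T = 1 + 0.5X.
With p_i = (n_i/n_T)P, K_p = p_C^3 / (p_E^2).
Equating to 18.4 bar and solving on 0 < X < 1: X = 0.624.

X = 0.624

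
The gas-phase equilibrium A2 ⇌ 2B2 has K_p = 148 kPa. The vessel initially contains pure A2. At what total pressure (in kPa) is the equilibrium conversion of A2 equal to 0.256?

P = 528 kPa

Let X = conversion of A2 (basis 1 mol A2); extent of reaction ξ = X.
Moles: n_A2 = 1 − X; n_B2 = 2X.
n_T = Σnᵢ = 1 + X.
K_p = p_B2^2 / (p_A2) with p_i = (n_i/n_T)·P.
At X = 0.256: the mole-fraction product g(X) = Π y_i^ν_i = 0.2805. Since K_p = g(X)·P^{1}, P = (K_p/g)^(1/1) = (148/0.2805)^(1/1) = 528 kPa.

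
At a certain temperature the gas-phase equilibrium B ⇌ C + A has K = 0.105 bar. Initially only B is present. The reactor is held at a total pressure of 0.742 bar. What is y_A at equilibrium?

y_A = 0.260

Basis: 1 mol B initially; let X = conversion of B. Extent ξ = X.
Species balance: n_B = 1 − X; n_C = X; n_A = X.
Summing: n_T = 1 + X.
y_i = n_i/n_T, p_i = y_i·P. K = p_C p_A / (p_B).
Setting this equal to 0.105 bar and taking the physical root (0 < X < 1) gives X = 0.352.
Then n_A = 0.352, n_T = 1.35, so y_A = 0.260.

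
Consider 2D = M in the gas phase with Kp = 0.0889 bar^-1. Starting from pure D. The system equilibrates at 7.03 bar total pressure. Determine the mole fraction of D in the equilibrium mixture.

y_D = 0.697

Let X = conversion of D (basis 1 mol D); extent of reaction ξ = 0.5X.
Mole table: n_D = 1 − X; n_M = 0.5X.
Total moles n_T = 1 − 0.5X.
Mole fractions y_i = n_i/n_T; Kp = p_M / (p_D^2) with p_i = y_i·P.
Substituting and setting equal to 0.0889 bar^-1 gives a polynomial in X; the root in (0,1) is X = 0.465.
Then n_D = 0.535, n_T = 0.767, so y_D = 0.697.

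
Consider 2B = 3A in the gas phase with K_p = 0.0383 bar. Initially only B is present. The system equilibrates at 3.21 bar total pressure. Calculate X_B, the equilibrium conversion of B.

X = 0.141

Take 1 mol B as basis and let X be its fractional conversion, so ξ = 0.5X.
At extent ξ: n_B = 1 − X; n_A = 1.5X.
n_T = Σnᵢ = 1 + 0.5X.
y_i = n_i/n_T, p_i = y_i·P. K_p = p_A^3 / (p_B^2).
Equating to 0.0383 bar and solving on 0 < X < 1: X = 0.141.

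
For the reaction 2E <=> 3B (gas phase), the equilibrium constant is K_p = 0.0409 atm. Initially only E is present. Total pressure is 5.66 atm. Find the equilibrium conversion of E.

X = 0.121

Let X = conversion of E (basis 1 mol E); extent of reaction ξ = 0.5X.
At extent ξ: n_E = 1 − X; n_B = 1.5X.
Total moles n_T = 1 + 0.5X.
y_i = n_i/n_T, p_i = y_i·P. K_p = p_B^3 / (p_E^2).
Substituting and setting equal to 0.0409 atm gives a polynomial in X; the root in (0,1) is X = 0.121.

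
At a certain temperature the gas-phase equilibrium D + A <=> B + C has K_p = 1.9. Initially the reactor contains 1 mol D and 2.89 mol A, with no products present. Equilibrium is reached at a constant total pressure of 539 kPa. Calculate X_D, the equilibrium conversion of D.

Take 1 mol D as basis and let X be its fractional conversion, so ξ = X.
At extent ξ: n_D = 1 − X; n_A = 2.89 − X; n_B = X; n_C = X.
Since Δν = 0, n_T = 3.89 throughout.
Mole fractions y_i = n_i/n_T; K_p = p_B p_C / (p_D p_A) with p_i = y_i·P.
Equating to 1.9 and solving on 0 < X < 1: X = 0.826.

X = 0.826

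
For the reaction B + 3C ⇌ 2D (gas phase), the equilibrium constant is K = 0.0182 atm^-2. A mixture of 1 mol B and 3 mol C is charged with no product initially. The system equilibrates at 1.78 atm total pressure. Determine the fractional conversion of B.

Basis: 1 mol B initially; let X = conversion of B. Extent ξ = X.
Species balance: n_B = 1 − X; n_C = 3 − 3X; n_D = 2X.
Total moles n_T = 4 − 2X.
Mole fractions y_i = n_i/n_T; K = p_D^2 / (p_B p_C^3) with p_i = y_i·P.
Equating to 0.0182 atm^-2 and solving on 0 < X < 1: X = 0.127.

X = 0.127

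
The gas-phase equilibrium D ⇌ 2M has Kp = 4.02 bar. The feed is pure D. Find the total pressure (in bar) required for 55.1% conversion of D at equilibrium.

P = 2.31 bar

Take 1 mol D as basis and let X be its fractional conversion, so ξ = X.
Mole table: n_D = 1 − X; n_M = 2X.
n_T = Σnᵢ = 1 + X.
Kp = p_M^2 / (p_D) with p_i = (n_i/n_T)·P.
At X = 0.551: the mole-fraction product g(X) = Π y_i^ν_i = 1.744. Since Kp = g(X)·P^{1}, P = (Kp/g)^(1/1) = (4.02/1.744)^(1/1) = 2.31 bar.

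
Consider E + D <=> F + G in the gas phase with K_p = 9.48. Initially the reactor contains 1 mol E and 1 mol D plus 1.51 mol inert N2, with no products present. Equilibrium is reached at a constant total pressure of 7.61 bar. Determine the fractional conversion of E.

X = 0.755

Basis: 1 mol E initially; let X = conversion of E. Extent ξ = X.
Mole table: n_E = 1 − X; n_D = 1 − X; n_F = X; n_G = X; n_I = 1.51 (inert).
n_T stays at 3.51 (no change in mole number).
Mole fractions y_i = n_i/n_T; K_p = p_F p_G / (p_E p_D) with p_i = y_i·P.
Equating to 9.48 and solving on 0 < X < 1: X = 0.755.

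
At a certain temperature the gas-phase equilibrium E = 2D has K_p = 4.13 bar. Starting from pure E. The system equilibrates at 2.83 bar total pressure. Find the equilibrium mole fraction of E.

Take 1 mol E as basis and let X be its fractional conversion, so ξ = X.
At extent ξ: n_E = 1 − X; n_D = 2X.
Total moles n_T = 1 + X.
Mole fractions y_i = n_i/n_T; K_p = p_D^2 / (p_E) with p_i = y_i·P.
Setting this equal to 4.13 bar and taking the physical root (0 < X < 1) gives X = 0.517.
Then n_E = 0.483, n_T = 1.52, so y_E = 0.318.

y_E = 0.318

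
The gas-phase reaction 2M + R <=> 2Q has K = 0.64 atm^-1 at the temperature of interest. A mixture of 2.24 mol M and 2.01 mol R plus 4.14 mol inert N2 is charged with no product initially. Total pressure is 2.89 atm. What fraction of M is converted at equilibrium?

Let X = conversion of M (basis 2.24 mol M); extent of reaction ξ = 1.12X.
Species balance: n_M = 2.24 − 2.24X; n_R = 2.01 − 1.12X; n_Q = 2.24X; n_I = 4.14 (inert).
Total moles n_T = 8.39 − 1.12X.
y_i = n_i/n_T, p_i = y_i·P. K = p_Q^2 / (p_M^2 p_R).
Setting this equal to 0.64 atm^-1 and taking the physical root (0 < X < 1) gives X = 0.378.

X = 0.378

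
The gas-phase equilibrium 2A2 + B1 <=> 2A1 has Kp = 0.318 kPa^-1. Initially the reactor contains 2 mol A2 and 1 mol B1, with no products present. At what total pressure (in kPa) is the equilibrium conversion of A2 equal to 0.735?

P = 207 kPa

Take 2 mol A2 as basis and let X be its fractional conversion, so ξ = X.
Mole table: n_A2 = 2 − 2X; n_B1 = 1 − X; n_A1 = 2X.
Summing: n_T = 3 − X.
Kp = p_A1^2 / (p_A2^2 p_B1) with p_i = (n_i/n_T)·P.
At X = 0.735: the mole-fraction product g(X) = Π y_i^ν_i = 65.75. Since Kp = g(X)·P^{-1}, P = (g/Kp)^(1/1) = (65.75/0.318)^(1/1) = 207 kPa.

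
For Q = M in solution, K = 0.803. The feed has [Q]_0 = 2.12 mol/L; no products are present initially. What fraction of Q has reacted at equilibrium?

X = 0.445

Let X = conversion of Q; extent ξ = 2.12·X mol/L.
Concentrations: [Q] = 2.12 − 2.12X; [M] = 2.12X.
K = [M] / ([Q]).
This equals 0.803 at X = 0.445 (the root in 0 < X < 1).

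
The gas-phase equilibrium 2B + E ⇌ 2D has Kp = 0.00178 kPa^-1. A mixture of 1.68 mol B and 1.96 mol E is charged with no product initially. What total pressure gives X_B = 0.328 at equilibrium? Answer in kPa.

P = 267 kPa

Let X = conversion of B (basis 1.68 mol B); extent of reaction ξ = 0.84X.
Species balance: n_B = 1.68 − 1.68X; n_E = 1.96 − 0.84X; n_D = 1.68X.
Total moles n_T = 3.64 − 0.84X.
Kp = p_D^2 / (p_B^2 p_E) with p_i = (n_i/n_T)·P.
At X = 0.328: the mole-fraction product g(X) = Π y_i^ν_i = 0.4758. Since Kp = g(X)·P^{-1}, P = (g/Kp)^(1/1) = (0.4758/0.00178)^(1/1) = 267 kPa.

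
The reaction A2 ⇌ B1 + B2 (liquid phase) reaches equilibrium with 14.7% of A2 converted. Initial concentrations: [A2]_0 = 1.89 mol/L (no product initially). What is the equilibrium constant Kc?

Let X = conversion of A2.
Concentrations: [A2] = 1.89 − 1.89X; [B1] = 1.89X; [B2] = 1.89X.
At X = 0.147: [A2] = 1.61, [B1] = 0.278, [B2] = 0.278.
Kc = [B1] [B2] / ([A2]) = 0.0479 mol/L.

Kc = 0.0479 mol/L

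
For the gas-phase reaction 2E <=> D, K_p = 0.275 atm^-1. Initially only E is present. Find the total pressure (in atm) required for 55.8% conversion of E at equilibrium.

Basis: 1 mol E initially; let X = conversion of E. Extent ξ = 0.5X.
Moles: n_E = 1 − X; n_D = 0.5X.
Summing: n_T = 1 − 0.5X.
K_p = p_D / (p_E^2) with p_i = (n_i/n_T)·P.
At X = 0.558: the mole-fraction product g(X) = Π y_i^ν_i = 1.03. Since K_p = g(X)·P^{-1}, P = (g/K_p)^(1/1) = (1.03/0.275)^(1/1) = 3.74 atm.

P = 3.74 atm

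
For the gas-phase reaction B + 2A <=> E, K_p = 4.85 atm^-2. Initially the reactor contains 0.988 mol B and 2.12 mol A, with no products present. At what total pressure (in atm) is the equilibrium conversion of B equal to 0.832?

P = 3.11 atm

Basis: 0.988 mol B initially; let X = conversion of B. Extent ξ = 0.988X.
Species balance: n_B = 0.988 − 0.988X; n_A = 2.12 − 1.98X; n_E = 0.988X.
n_T = Σnᵢ = 3.11 − 1.98X.
K_p = p_E / (p_B p_A^2) with p_i = (n_i/n_T)·P.
At X = 0.832: the mole-fraction product g(X) = Π y_i^ν_i = 46.85. Since K_p = g(X)·P^{-2}, P = (g/K_p)^(1/2) = (46.85/4.85)^(1/2) = 3.11 atm.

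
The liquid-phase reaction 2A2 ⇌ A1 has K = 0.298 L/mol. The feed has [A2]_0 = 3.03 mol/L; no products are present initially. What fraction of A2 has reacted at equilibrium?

X = 0.483

Let X = conversion of A2; extent ξ = 3.03X/2 mol/L.
Concentrations: [A2] = 3.03 − 3.03X; [A1] = 1.51X.
K = [A1] / ([A2]^2).
Setting equal to 0.298 and solving for X on (0,1) gives X = 0.483.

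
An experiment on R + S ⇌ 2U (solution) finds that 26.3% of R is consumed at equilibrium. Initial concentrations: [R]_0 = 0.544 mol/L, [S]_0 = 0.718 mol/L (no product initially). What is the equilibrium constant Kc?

Let X = conversion of R.
Concentrations: [R] = 0.544 − 0.544X; [S] = 0.718 − 0.544X; [U] = 1.09X.
At X = 0.263: [R] = 0.401, [S] = 0.575, [U] = 0.286.
Kc = [U]^2 / ([R] [S]) = 0.355.

Kc = 0.355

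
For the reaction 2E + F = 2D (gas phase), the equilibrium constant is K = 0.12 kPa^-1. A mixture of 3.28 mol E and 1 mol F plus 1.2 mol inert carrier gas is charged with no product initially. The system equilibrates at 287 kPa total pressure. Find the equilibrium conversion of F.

Let X = conversion of F (basis 1 mol F); extent of reaction ξ = X.
Species balance: n_E = 3.28 − 2X; n_F = 1 − X; n_D = 2X; n_I = 1.2 (inert).
Total moles n_T = 5.48 − X.
With p_i = (n_i/n_T)P, K = p_D^2 / (p_E^2 p_F).
Equating to 0.12 kPa^-1 and solving on 0 < X < 1: X = 0.847.

X = 0.847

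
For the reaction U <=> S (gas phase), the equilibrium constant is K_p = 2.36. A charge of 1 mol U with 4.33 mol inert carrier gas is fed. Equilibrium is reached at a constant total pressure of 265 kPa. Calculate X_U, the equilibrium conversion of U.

Take 1 mol U as basis and let X be its fractional conversion, so ξ = X.
At extent ξ: n_U = 1 − X; n_S = X; n_I = 4.33 (inert).
n_T stays at 5.33 (no change in mole number).
With p_i = (n_i/n_T)P, K_p = p_S / (p_U).
Setting this equal to 2.36 and taking the physical root (0 < X < 1) gives X = 0.702.

X = 0.702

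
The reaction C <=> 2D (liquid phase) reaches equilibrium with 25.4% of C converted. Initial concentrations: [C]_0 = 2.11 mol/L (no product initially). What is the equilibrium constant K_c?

Let X = conversion of C.
Concentrations: [C] = 2.11 − 2.11X; [D] = 4.22X.
At X = 0.254: [C] = 1.57, [D] = 1.07.
K_c = [D]^2 / ([C]) = 0.73 mol/L.

K_c = 0.73 mol/L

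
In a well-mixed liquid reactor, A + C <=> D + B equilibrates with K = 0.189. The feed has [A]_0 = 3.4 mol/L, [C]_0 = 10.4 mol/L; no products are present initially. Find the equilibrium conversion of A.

X = 0.495

Let X = conversion of A; extent ξ = 3.4·X mol/L.
Concentrations: [A] = 3.4 − 3.4X; [C] = 10.4 − 3.4X; [D] = 3.4X; [B] = 3.4X.
K = [D] [B] / ([A] [C]).
Setting equal to 0.189 and solving for X on (0,1) gives X = 0.495.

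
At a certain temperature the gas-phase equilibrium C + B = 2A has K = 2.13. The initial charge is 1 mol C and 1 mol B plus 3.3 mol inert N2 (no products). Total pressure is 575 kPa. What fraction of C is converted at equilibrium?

Basis: 1 mol C initially; let X = conversion of C. Extent ξ = X.
Moles: n_C = 1 − X; n_B = 1 − X; n_A = 2X; n_I = 3.3 (inert).
Total moles n_T = 5.3 (Δν = 0, constant).
With p_i = (n_i/n_T)P, K = p_A^2 / (p_C p_B).
Substituting and setting equal to 2.13 gives a polynomial in X; the root in (0,1) is X = 0.422.

X = 0.422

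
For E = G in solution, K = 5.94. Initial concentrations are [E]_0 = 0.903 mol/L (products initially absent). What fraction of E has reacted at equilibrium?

X = 0.856

Let X = conversion of E; extent ξ = 0.903·X mol/L.
Concentrations: [E] = 0.903 − 0.903X; [G] = 0.903X.
K = [G] / ([E]).
Solving K = 5.94 for X ∈ (0,1): X = 0.856.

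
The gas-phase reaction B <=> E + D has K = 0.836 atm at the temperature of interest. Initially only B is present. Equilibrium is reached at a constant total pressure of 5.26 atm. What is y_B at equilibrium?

Let X = conversion of B (basis 1 mol B); extent of reaction ξ = X.
Moles: n_B = 1 − X; n_E = X; n_D = X.
n_T = Σnᵢ = 1 + X.
With p_i = (n_i/n_T)P, K = p_E p_D / (p_B).
Substituting and setting equal to 0.836 atm gives a polynomial in X; the root in (0,1) is X = 0.370.
Then n_B = 0.63, n_T = 1.37, so y_B = 0.460.

y_B = 0.460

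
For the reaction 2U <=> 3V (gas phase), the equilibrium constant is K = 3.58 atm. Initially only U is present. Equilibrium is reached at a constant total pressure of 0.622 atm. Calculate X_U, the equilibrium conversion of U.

Basis: 1 mol U initially; let X = conversion of U. Extent ξ = 0.5X.
Species balance: n_U = 1 − X; n_V = 1.5X.
Summing: n_T = 1 + 0.5X.
With p_i = (n_i/n_T)P, K = p_V^3 / (p_U^2).
Substituting and setting equal to 3.58 atm gives a polynomial in X; the root in (0,1) is X = 0.651.

X = 0.651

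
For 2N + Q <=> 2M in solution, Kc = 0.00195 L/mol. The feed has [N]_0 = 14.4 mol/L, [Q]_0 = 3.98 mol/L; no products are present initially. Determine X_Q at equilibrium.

Let X = conversion of Q; extent ξ = 3.98·X mol/L.
Concentrations: [N] = 14.4 − 7.96X; [Q] = 3.98 − 3.98X; [M] = 7.96X.
Kc = [M]^2 / ([N]^2 [Q]).
Equating to 0.00195 L/mol: the physical root is X = 0.137.

X = 0.137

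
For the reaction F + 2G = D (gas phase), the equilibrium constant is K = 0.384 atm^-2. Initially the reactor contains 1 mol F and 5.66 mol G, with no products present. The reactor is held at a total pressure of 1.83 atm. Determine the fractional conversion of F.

Basis: 1 mol F initially; let X = conversion of F. Extent ξ = X.
Moles: n_F = 1 − X; n_G = 5.66 − 2X; n_D = X.
Total moles n_T = 6.66 − 2X.
With p_i = (n_i/n_T)P, K = p_D / (p_F p_G^2).
Setting this equal to 0.384 atm^-2 and taking the physical root (0 < X < 1) gives X = 0.467.

X = 0.467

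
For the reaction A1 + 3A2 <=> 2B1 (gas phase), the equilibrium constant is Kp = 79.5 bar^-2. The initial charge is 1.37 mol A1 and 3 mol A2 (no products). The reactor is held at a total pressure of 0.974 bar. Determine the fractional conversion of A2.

X = 0.754

Basis: 3 mol A2 initially; let X = conversion of A2. Extent ξ = X.
Mole table: n_A1 = 1.37 − X; n_A2 = 3 − 3X; n_B1 = 2X.
n_T = Σnᵢ = 4.37 − 2X.
With p_i = (n_i/n_T)P, Kp = p_B1^2 / (p_A1 p_A2^3).
Equating to 79.5 bar^-2 and solving on 0 < X < 1: X = 0.754.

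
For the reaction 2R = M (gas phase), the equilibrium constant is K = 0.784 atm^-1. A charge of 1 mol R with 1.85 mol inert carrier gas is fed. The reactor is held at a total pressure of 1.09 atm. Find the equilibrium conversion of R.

X = 0.306

Let X = conversion of R (basis 1 mol R); extent of reaction ξ = 0.5X.
Species balance: n_R = 1 − X; n_M = 0.5X; n_I = 1.85 (inert).
Summing: n_T = 2.85 − 0.5X.
Mole fractions y_i = n_i/n_T; K = p_M / (p_R^2) with p_i = y_i·P.
Setting this equal to 0.784 atm^-1 and taking the physical root (0 < X < 1) gives X = 0.306.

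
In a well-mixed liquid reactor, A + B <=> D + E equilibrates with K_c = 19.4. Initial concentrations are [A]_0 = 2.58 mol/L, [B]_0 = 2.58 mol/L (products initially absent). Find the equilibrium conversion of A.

X = 0.815

Let X = conversion of A; extent ξ = 2.58·X mol/L.
Concentrations: [A] = 2.58 − 2.58X; [B] = 2.58 − 2.58X; [D] = 2.58X; [E] = 2.58X.
K_c = [D] [E] / ([A] [B]).
Setting equal to 19.4 and solving for X on (0,1) gives X = 0.815.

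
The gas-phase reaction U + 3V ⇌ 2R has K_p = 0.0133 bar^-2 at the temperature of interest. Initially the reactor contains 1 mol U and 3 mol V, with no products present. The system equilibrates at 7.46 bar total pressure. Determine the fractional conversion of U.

X = 0.313

Basis: 1 mol U initially; let X = conversion of U. Extent ξ = X.
Mole table: n_U = 1 − X; n_V = 3 − 3X; n_R = 2X.
Total moles n_T = 4 − 2X.
With p_i = (n_i/n_T)P, K_p = p_R^2 / (p_U p_V^3).
Substituting and setting equal to 0.0133 bar^-2 gives a polynomial in X; the root in (0,1) is X = 0.313.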